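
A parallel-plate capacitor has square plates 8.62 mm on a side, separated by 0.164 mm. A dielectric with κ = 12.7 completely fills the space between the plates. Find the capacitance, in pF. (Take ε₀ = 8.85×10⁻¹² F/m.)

A = (8.62 mm)² = 7.43×10⁻⁵ m².
C = κε₀A/d = 12.7 × 8.85×10⁻¹² × 7.43×10⁻⁵ / 1.64×10⁻⁴ = 5.09×10⁻¹¹ F.

50.9 pF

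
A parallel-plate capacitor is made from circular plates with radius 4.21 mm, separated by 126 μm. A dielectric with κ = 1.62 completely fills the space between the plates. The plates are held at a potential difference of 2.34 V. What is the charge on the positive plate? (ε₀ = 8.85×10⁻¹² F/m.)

Q ≈ 14.8 pC

A = π(4.21 mm)² = 5.57×10⁻⁵ m².
C = κε₀A/d = 1.62 × 8.85×10⁻¹² × 5.57×10⁻⁵ / 1.26×10⁻⁴ = 6.34×10⁻¹² F.
Q = CV = 6.34×10⁻¹² × 2.34 = 1.48×10⁻¹¹ C.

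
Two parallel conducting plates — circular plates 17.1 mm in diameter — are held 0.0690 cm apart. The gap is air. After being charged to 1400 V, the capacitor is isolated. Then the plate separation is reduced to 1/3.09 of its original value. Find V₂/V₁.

Isolated ⇒ Q is held fixed.
C₂ = 3.09 C₁ and V = Q/C, so V₂/V₁ = C₁/C₂ = 0.324.

0.324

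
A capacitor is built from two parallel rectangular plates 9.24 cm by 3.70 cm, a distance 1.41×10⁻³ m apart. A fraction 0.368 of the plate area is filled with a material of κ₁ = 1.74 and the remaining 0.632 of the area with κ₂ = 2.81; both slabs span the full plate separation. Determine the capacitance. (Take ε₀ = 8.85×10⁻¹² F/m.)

51.8 pF

A = 9.24 × 3.70 cm² = 3.42×10⁻³ m².
Side-by-side slabs ⇒ two capacitors in parallel, each spanning the full gap.
C₁ = κ₁ε₀A₁/d = 1.74 × 8.85×10⁻¹² × 1.26×10⁻³ / 1.41×10⁻³ = 1.37×10⁻¹¹ F.
C₂ = κ₂ε₀A₂/d = 2.81 × 8.85×10⁻¹² × 2.16×10⁻³ / 1.41×10⁻³ = 3.81×10⁻¹¹ F.
C = C₁ + C₂ = 5.18×10⁻¹¹ F.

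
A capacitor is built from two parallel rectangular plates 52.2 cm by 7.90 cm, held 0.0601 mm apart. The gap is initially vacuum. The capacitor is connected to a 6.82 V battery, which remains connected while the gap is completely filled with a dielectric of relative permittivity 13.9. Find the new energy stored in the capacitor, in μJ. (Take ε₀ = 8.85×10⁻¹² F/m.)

A = 52.2 × 7.90 cm² = 4.12×10⁻² m².
Initially C₁ = ε₀A/d = 8.85×10⁻¹² × 4.12×10⁻² / 6.01×10⁻⁵ = 6.07×10⁻⁹ F.
U₁ = 1.41×10⁻⁷ J.
Battery connected ⇒ V is held fixed. C₂ = 13.9 C₁ and U = ½CV², so U₂/U₁ = C₂/C₁ = 13.9.
U₂ = 13.9 × 1.41×10⁻⁷ = 1.96×10⁻⁶ J.

U ≈ 1.96 μJ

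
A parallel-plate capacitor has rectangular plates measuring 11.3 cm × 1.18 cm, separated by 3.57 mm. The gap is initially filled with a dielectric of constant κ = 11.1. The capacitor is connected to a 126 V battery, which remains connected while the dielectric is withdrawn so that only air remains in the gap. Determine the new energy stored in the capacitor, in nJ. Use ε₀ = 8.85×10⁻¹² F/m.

26.2 nJ

A = 11.3 × 1.18 cm² = 1.33×10⁻³ m².
Initially C₁ = κε₀A/d = 11.1 × 8.85×10⁻¹² × 1.33×10⁻³ / 3.57×10⁻³ = 3.67×10⁻¹¹ F.
U₁ = 2.91×10⁻⁷ J.
Battery connected ⇒ V is held fixed. C₂ = 0.0901 C₁ and U = ½CV², so U₂/U₁ = C₂/C₁ = 0.0901.
U₂ = 0.0901 × 2.91×10⁻⁷ = 2.62×10⁻⁸ J.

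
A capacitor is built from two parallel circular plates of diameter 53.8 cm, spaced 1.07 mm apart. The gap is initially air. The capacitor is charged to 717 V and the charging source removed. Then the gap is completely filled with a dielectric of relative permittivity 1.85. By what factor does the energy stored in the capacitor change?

0.541

Isolated ⇒ Q is held fixed.
C₂ = 1.85 C₁ and U = Q²/(2C), so U₂/U₁ = C₁/C₂ = 0.541.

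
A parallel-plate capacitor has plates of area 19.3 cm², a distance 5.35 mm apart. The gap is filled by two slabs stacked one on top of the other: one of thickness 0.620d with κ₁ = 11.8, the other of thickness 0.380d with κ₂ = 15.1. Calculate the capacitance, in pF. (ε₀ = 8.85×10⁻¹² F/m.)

A = 19.3 cm² = 1.93×10⁻³ m².
Stacked slabs ⇒ two capacitors in series, each with the full plate area.
C₁ = κ₁ε₀A/d₁ = 11.8 × 8.85×10⁻¹² × 1.93×10⁻³ / 3.32×10⁻³ = 6.08×10⁻¹¹ F.
C₂ = κ₂ε₀A/d₂ = 15.1 × 8.85×10⁻¹² × 1.93×10⁻³ / 2.03×10⁻³ = 1.27×10⁻¹⁰ F.
C = (1/C₁ + 1/C₂)⁻¹ = 4.11×10⁻¹¹ F.

41.1 pF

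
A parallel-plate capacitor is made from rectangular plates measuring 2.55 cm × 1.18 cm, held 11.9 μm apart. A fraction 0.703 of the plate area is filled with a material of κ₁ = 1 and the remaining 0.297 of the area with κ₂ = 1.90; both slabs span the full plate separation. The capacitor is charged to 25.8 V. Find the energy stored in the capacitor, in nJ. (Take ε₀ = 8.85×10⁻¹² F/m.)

94.4 nJ

A = 2.55 × 1.18 cm² = 3.01×10⁻⁴ m².
Side-by-side slabs ⇒ two capacitors in parallel, each spanning the full gap.
C₁ = κ₁ε₀A₁/d = 1.00 × 8.85×10⁻¹² × 2.12×10⁻⁴ / 1.19×10⁻⁵ = 1.57×10⁻¹⁰ F.
C₂ = κ₂ε₀A₂/d = 1.90 × 8.85×10⁻¹² × 8.94×10⁻⁵ / 1.19×10⁻⁵ = 1.26×10⁻¹⁰ F.
C = C₁ + C₂ = 2.84×10⁻¹⁰ F.
U = ½CV² = ½ × 2.84×10⁻¹⁰ × (25.8)² = 9.44×10⁻⁸ J.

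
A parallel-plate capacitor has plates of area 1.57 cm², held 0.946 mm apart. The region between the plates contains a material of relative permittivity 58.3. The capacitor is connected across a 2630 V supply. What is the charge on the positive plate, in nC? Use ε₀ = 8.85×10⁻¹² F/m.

225 nC

A = 1.57 cm² = 1.57×10⁻⁴ m².
C = κε₀A/d = 58.3 × 8.85×10⁻¹² × 1.57×10⁻⁴ / 9.46×10⁻⁴ = 8.56×10⁻¹¹ F.
Q = CV = 8.56×10⁻¹¹ × 2630 = 2.25×10⁻⁷ C.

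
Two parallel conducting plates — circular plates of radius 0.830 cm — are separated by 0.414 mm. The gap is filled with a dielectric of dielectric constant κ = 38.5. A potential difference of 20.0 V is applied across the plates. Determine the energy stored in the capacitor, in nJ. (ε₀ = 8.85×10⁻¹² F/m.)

U ≈ 35.6 nJ

A = π(0.830 cm)² = 2.16×10⁻⁴ m².
C = κε₀A/d = 38.5 × 8.85×10⁻¹² × 2.16×10⁻⁴ / 4.14×10⁻⁴ = 1.78×10⁻¹⁰ F.
U = ½CV² = ½ × 1.78×10⁻¹⁰ × (20.0)² = 3.56×10⁻⁸ J.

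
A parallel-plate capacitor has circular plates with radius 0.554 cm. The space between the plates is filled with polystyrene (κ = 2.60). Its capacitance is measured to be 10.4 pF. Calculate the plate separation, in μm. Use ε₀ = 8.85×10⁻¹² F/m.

d ≈ 213 μm

A = π(0.554 cm)² = 9.64×10⁻⁵ m².
d = κε₀A/C = 2.60 × 8.85×10⁻¹² × 9.64×10⁻⁵ / 1.04×10⁻¹¹ = 2.13×10⁻⁴ m.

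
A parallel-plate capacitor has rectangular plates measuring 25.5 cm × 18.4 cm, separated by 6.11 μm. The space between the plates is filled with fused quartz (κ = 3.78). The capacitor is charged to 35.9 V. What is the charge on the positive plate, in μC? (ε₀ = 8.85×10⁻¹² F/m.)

A = 25.5 × 18.4 cm² = 4.69×10⁻² m².
C = κε₀A/d = 3.78 × 8.85×10⁻¹² × 4.69×10⁻² / 6.11×10⁻⁶ = 2.57×10⁻⁷ F.
Q = CV = 2.57×10⁻⁷ × 35.9 = 9.22×10⁻⁶ C.

9.22 μC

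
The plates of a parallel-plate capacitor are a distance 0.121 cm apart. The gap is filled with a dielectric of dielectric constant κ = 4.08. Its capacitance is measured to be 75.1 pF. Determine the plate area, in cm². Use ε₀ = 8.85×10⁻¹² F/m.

25.2 cm²

A = Cd/(κε₀) = 7.51×10⁻¹¹ × 1.21×10⁻³ / (4.08 × 8.85×10⁻¹²) = 2.52×10⁻³ m².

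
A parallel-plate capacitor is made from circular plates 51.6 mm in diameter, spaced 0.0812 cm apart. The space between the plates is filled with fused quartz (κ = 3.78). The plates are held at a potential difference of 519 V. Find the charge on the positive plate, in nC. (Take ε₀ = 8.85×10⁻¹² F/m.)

A = π(51.6/2 mm)² = 2.09×10⁻³ m².
C = κε₀A/d = 3.78 × 8.85×10⁻¹² × 2.09×10⁻³ / 8.12×10⁻⁴ = 8.62×10⁻¹¹ F.
Q = CV = 8.62×10⁻¹¹ × 519 = 4.47×10⁻⁸ C.

Q ≈ 44.7 nC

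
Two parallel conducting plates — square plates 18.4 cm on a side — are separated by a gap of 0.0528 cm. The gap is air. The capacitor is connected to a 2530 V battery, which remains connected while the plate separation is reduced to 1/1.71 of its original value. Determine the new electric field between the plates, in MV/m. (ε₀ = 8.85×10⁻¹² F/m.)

A = (18.4 cm)² = 3.39×10⁻² m².
Initially C₁ = ε₀A/d = 8.85×10⁻¹² × 3.39×10⁻² / 5.28×10⁻⁴ = 5.67×10⁻¹⁰ F.
E₁ = 4.79×10⁶ V/m.
Battery connected ⇒ V is held fixed. E = V/d, so E₂/E₁ = d₁/d₂ = 1.71.
E₂ = 1.71 × 4.79×10⁶ = 8.19×10⁶ V/m.

8.19 MV/m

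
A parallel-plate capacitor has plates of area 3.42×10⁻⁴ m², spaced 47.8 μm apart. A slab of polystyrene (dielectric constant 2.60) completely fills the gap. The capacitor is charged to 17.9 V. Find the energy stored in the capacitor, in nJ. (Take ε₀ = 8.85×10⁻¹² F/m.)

U ≈ 26.4 nJ

C = κε₀A/d = 2.60 × 8.85×10⁻¹² × 3.42×10⁻⁴ / 4.78×10⁻⁵ = 1.65×10⁻¹⁰ F.
U = ½CV² = ½ × 1.65×10⁻¹⁰ × (17.9)² = 2.64×10⁻⁸ J.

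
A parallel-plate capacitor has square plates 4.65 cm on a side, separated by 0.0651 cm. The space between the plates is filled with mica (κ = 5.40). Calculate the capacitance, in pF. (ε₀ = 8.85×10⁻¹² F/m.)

159 pF

A = (4.65 cm)² = 2.16×10⁻³ m².
C = κε₀A/d = 5.40 × 8.85×10⁻¹² × 2.16×10⁻³ / 6.51×10⁻⁴ = 1.59×10⁻¹⁰ F.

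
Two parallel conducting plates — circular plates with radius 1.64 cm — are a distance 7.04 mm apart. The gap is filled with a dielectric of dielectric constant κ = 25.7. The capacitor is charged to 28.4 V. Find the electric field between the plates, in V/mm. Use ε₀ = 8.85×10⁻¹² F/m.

4.03 V/mm

E = V/d = 28.4 / 7.04×10⁻³ = 4.03×10³ V/m.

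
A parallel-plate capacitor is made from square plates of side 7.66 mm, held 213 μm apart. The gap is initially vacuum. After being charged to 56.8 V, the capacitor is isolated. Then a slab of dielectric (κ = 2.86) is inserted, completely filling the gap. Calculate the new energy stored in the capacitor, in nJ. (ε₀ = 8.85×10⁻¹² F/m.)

1.38 nJ

A = (7.66 mm)² = 5.87×10⁻⁵ m².
Initially C₁ = ε₀A/d = 8.85×10⁻¹² × 5.87×10⁻⁵ / 2.13×10⁻⁴ = 2.44×10⁻¹² F.
U₁ = 3.93×10⁻⁹ J.
Isolated ⇒ Q is held fixed. C₂ = 2.86 C₁ and U = Q²/(2C), so U₂/U₁ = C₁/C₂ = 0.350.
U₂ = 0.350 × 3.93×10⁻⁹ = 1.38×10⁻⁹ J.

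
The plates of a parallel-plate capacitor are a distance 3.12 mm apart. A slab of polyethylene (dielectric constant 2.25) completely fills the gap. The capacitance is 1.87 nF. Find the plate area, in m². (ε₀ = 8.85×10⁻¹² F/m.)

0.293 m²

A = Cd/(κε₀) = 1.87×10⁻⁹ × 3.12×10⁻³ / (2.25 × 8.85×10⁻¹²) = 0.293 m².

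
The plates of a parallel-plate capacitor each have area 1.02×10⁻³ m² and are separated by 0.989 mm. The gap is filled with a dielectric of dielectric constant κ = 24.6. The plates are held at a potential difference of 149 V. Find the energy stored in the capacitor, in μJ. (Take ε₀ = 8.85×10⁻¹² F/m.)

U ≈ 2.49 μJ

C = κε₀A/d = 24.6 × 8.85×10⁻¹² × 1.02×10⁻³ / 9.89×10⁻⁴ = 2.25×10⁻¹⁰ F.
U = ½CV² = ½ × 2.25×10⁻¹⁰ × (149)² = 2.49×10⁻⁶ J.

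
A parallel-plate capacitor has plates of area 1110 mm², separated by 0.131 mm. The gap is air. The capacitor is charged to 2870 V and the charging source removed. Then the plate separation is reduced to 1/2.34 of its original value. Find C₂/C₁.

C = ε₀A/d scales as 1/d, so C₂/C₁ = d₁/d₂ = 2.34.

C₂/C₁ ≈ 2.34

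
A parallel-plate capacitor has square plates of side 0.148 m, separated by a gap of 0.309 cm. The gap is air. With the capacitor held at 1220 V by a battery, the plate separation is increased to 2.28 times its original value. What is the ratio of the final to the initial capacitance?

0.439

C = ε₀A/d scales as 1/d, so C₂/C₁ = d₁/d₂ = 1/2.28 = 0.439.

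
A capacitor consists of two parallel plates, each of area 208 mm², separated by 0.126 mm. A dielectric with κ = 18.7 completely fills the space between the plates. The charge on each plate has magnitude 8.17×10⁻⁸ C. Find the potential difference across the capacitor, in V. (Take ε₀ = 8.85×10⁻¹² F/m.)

299 V

A = 208 mm² = 2.08×10⁻⁴ m².
C = κε₀A/d = 18.7 × 8.85×10⁻¹² × 2.08×10⁻⁴ / 1.26×10⁻⁴ = 2.73×10⁻¹⁰ F.
V = Q/C = 8.17×10⁻⁸ / 2.73×10⁻¹⁰ = 2.99×10² V.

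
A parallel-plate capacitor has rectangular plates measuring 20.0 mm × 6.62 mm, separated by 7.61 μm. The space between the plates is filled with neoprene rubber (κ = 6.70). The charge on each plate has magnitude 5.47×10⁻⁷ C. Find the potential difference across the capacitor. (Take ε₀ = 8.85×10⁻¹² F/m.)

A = 20.0 × 6.62 mm² = 1.32×10⁻⁴ m².
C = κε₀A/d = 6.70 × 8.85×10⁻¹² × 1.32×10⁻⁴ / 7.61×10⁻⁶ = 1.03×10⁻⁹ F.
V = Q/C = 5.47×10⁻⁷ / 1.03×10⁻⁹ = 5.30×10² V.

V ≈ 0.530 kV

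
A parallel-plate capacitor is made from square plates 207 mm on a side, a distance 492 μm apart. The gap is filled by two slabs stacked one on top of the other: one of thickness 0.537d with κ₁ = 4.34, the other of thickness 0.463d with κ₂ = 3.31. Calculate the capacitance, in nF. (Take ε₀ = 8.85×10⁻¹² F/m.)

A = (207 mm)² = 4.28×10⁻² m².
Stacked slabs ⇒ two capacitors in series, each with the full plate area.
C₁ = κ₁ε₀A/d₁ = 4.34 × 8.85×10⁻¹² × 4.28×10⁻² / 2.64×10⁻⁴ = 6.23×10⁻⁹ F.
C₂ = κ₂ε₀A/d₂ = 3.31 × 8.85×10⁻¹² × 4.28×10⁻² / 2.28×10⁻⁴ = 5.51×10⁻⁹ F.
C = (1/C₁ + 1/C₂)⁻¹ = 2.92×10⁻⁹ F.

2.92 nF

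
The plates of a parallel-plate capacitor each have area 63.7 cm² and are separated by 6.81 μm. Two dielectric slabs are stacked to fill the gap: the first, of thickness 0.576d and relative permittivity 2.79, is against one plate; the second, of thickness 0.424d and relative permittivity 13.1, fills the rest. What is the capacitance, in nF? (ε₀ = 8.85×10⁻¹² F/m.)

A = 63.7 cm² = 6.37×10⁻³ m².
Stacked slabs ⇒ two capacitors in series, each with the full plate area.
C₁ = κ₁ε₀A/d₁ = 2.79 × 8.85×10⁻¹² × 6.37×10⁻³ / 3.92×10⁻⁶ = 4.01×10⁻⁸ F.
C₂ = κ₂ε₀A/d₂ = 13.1 × 8.85×10⁻¹² × 6.37×10⁻³ / 2.89×10⁻⁶ = 2.56×10⁻⁷ F.
C = (1/C₁ + 1/C₂)⁻¹ = 3.47×10⁻⁸ F.

34.7 nF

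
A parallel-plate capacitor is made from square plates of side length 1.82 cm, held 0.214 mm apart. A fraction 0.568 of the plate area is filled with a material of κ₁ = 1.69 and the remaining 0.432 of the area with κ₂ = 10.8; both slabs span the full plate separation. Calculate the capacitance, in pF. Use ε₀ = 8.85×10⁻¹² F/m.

A = (1.82 cm)² = 3.31×10⁻⁴ m².
Side-by-side slabs ⇒ two capacitors in parallel, each spanning the full gap.
C₁ = κ₁ε₀A₁/d = 1.69 × 8.85×10⁻¹² × 1.88×10⁻⁴ / 2.14×10⁻⁴ = 1.31×10⁻¹¹ F.
C₂ = κ₂ε₀A₂/d = 10.8 × 8.85×10⁻¹² × 1.43×10⁻⁴ / 2.14×10⁻⁴ = 6.39×10⁻¹¹ F.
C = C₁ + C₂ = 7.71×10⁻¹¹ F.

77.1 pF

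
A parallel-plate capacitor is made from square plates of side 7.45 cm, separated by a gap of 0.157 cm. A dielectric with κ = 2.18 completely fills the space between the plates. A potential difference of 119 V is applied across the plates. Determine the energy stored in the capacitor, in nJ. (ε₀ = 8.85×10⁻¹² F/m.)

483 nJ

A = (7.45 cm)² = 5.55×10⁻³ m².
C = κε₀A/d = 2.18 × 8.85×10⁻¹² × 5.55×10⁻³ / 1.57×10⁻³ = 6.82×10⁻¹¹ F.
U = ½CV² = ½ × 6.82×10⁻¹¹ × (119)² = 4.83×10⁻⁷ J.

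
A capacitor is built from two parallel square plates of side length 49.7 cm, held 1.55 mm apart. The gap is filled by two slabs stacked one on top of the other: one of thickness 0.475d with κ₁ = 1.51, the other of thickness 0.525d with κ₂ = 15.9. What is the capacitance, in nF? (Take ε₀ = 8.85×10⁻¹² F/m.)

A = (49.7 cm)² = 0.247 m².
Stacked slabs ⇒ two capacitors in series, each with the full plate area.
C₁ = κ₁ε₀A/d₁ = 1.51 × 8.85×10⁻¹² × 0.247 / 7.36×10⁻⁴ = 4.48×10⁻⁹ F.
C₂ = κ₂ε₀A/d₂ = 15.9 × 8.85×10⁻¹² × 0.247 / 8.14×10⁻⁴ = 4.27×10⁻⁸ F.
C = (1/C₁ + 1/C₂)⁻¹ = 4.06×10⁻⁹ F.

C ≈ 4.06 nF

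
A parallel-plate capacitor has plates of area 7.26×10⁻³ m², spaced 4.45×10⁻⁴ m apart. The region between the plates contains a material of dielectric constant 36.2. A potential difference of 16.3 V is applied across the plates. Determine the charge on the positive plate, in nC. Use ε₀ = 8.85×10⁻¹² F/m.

85.2 nC

C = κε₀A/d = 36.2 × 8.85×10⁻¹² × 7.26×10⁻³ / 4.45×10⁻⁴ = 5.23×10⁻⁹ F.
Q = CV = 5.23×10⁻⁹ × 16.3 = 8.52×10⁻⁸ C.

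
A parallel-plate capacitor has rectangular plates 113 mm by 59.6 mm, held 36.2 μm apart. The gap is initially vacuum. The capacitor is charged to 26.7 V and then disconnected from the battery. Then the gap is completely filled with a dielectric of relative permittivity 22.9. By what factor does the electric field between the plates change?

Isolated ⇒ Q is held fixed.
V₂ = Q/C₂ = V₁/22.9; E = V/d, so E₂/E₁ = (V₂/V₁)(d₁/d₂) = 0.0437.

E₂/E₁ ≈ 0.0437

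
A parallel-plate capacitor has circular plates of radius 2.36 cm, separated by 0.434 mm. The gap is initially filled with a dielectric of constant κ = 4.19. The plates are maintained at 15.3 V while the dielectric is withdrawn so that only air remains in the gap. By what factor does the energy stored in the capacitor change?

Battery connected ⇒ V is held fixed.
C₂ = 0.239 C₁ and U = ½CV², so U₂/U₁ = C₂/C₁ = 0.239.

0.239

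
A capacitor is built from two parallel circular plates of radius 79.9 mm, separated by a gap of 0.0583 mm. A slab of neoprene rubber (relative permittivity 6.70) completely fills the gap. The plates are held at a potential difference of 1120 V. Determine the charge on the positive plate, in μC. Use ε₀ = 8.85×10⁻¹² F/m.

Q ≈ 22.8 μC

A = π(79.9 mm)² = 2.01×10⁻² m².
C = κε₀A/d = 6.70 × 8.85×10⁻¹² × 2.01×10⁻² / 5.83×10⁻⁵ = 2.04×10⁻⁸ F.
Q = CV = 2.04×10⁻⁸ × 1120 = 2.28×10⁻⁵ C.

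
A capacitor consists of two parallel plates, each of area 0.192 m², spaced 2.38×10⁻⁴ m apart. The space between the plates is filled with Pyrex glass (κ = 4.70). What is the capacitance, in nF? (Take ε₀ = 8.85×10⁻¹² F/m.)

33.6 nF

C = κε₀A/d = 4.70 × 8.85×10⁻¹² × 0.192 / 2.38×10⁻⁴ = 3.36×10⁻⁸ F.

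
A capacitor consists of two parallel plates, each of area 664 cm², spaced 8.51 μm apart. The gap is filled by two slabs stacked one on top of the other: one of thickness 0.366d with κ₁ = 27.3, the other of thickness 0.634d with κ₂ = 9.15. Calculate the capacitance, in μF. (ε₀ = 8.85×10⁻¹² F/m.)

A = 664 cm² = 6.64×10⁻² m².
Stacked slabs ⇒ two capacitors in series, each with the full plate area.
C₁ = κ₁ε₀A/d₁ = 27.3 × 8.85×10⁻¹² × 6.64×10⁻² / 3.11×10⁻⁶ = 5.15×10⁻⁶ F.
C₂ = κ₂ε₀A/d₂ = 9.15 × 8.85×10⁻¹² × 6.64×10⁻² / 5.40×10⁻⁶ = 9.97×10⁻⁷ F.
C = (1/C₁ + 1/C₂)⁻¹ = 8.35×10⁻⁷ F.

C ≈ 0.835 μF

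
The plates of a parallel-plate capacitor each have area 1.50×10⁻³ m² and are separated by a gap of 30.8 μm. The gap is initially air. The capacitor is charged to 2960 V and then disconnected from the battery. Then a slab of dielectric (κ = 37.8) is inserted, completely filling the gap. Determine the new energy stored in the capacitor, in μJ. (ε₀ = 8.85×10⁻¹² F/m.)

50.0 μJ

Initially C₁ = ε₀A/d = 8.85×10⁻¹² × 1.50×10⁻³ / 3.08×10⁻⁵ = 4.31×10⁻¹⁰ F.
U₁ = 1.89×10⁻³ J.
Isolated ⇒ Q is held fixed. C₂ = 37.8 C₁ and U = Q²/(2C), so U₂/U₁ = C₁/C₂ = 0.0265.
U₂ = 0.0265 × 1.89×10⁻³ = 5.00×10⁻⁵ J.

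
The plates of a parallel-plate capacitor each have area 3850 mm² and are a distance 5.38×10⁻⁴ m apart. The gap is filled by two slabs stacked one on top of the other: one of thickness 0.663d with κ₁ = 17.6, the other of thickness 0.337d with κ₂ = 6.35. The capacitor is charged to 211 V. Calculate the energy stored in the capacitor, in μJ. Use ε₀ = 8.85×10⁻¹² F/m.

15.5 μJ

A = 3850 mm² = 3.85×10⁻³ m².
Stacked slabs ⇒ two capacitors in series, each with the full plate area.
C₁ = κ₁ε₀A/d₁ = 17.6 × 8.85×10⁻¹² × 3.85×10⁻³ / 3.57×10⁻⁴ = 1.68×10⁻⁹ F.
C₂ = κ₂ε₀A/d₂ = 6.35 × 8.85×10⁻¹² × 3.85×10⁻³ / 1.81×10⁻⁴ = 1.19×10⁻⁹ F.
C = (1/C₁ + 1/C₂)⁻¹ = 6.98×10⁻¹⁰ F.
U = ½CV² = ½ × 6.98×10⁻¹⁰ × (211)² = 1.55×10⁻⁵ J.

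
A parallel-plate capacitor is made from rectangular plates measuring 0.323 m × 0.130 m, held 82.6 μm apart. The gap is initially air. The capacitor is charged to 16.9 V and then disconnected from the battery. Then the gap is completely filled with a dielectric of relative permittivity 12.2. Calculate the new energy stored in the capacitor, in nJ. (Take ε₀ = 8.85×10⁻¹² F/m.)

U ≈ 52.7 nJ

A = 0.323 × 0.130 m² = 4.20×10⁻² m².
Initially C₁ = ε₀A/d = 8.85×10⁻¹² × 4.20×10⁻² / 8.26×10⁻⁵ = 4.50×10⁻⁹ F.
U₁ = 6.42×10⁻⁷ J.
Isolated ⇒ Q is held fixed. C₂ = 12.2 C₁ and U = Q²/(2C), so U₂/U₁ = C₁/C₂ = 0.0820.
U₂ = 0.0820 × 6.42×10⁻⁷ = 5.27×10⁻⁸ J.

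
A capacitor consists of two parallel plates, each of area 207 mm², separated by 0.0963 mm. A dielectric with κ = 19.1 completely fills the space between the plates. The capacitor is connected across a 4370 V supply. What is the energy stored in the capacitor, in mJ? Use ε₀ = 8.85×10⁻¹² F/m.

A = 207 mm² = 2.07×10⁻⁴ m².
C = κε₀A/d = 19.1 × 8.85×10⁻¹² × 2.07×10⁻⁴ / 9.63×10⁻⁵ = 3.63×10⁻¹⁰ F.
U = ½CV² = ½ × 3.63×10⁻¹⁰ × (4370)² = 3.47×10⁻³ J.

U ≈ 3.47 mJ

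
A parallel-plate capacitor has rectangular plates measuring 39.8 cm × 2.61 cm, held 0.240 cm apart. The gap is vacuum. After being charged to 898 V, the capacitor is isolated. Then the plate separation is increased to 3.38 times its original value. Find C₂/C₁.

C = ε₀A/d scales as 1/d, so C₂/C₁ = d₁/d₂ = 1/3.38 = 0.296.

C₂/C₁ ≈ 0.296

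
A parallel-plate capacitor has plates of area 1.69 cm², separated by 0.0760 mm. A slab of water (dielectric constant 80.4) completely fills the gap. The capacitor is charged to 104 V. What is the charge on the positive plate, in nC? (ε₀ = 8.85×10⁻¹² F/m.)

A = 1.69 cm² = 1.69×10⁻⁴ m².
C = κε₀A/d = 80.4 × 8.85×10⁻¹² × 1.69×10⁻⁴ / 7.60×10⁻⁵ = 1.58×10⁻⁹ F.
Q = CV = 1.58×10⁻⁹ × 104 = 1.65×10⁻⁷ C.

Q ≈ 165 nC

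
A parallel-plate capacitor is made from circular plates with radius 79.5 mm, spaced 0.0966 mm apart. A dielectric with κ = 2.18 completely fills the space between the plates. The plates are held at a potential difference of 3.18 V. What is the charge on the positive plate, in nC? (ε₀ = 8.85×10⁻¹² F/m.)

12.6 nC

A = π(79.5 mm)² = 1.99×10⁻² m².
C = κε₀A/d = 2.18 × 8.85×10⁻¹² × 1.99×10⁻² / 9.66×10⁻⁵ = 3.97×10⁻⁹ F.
Q = CV = 3.97×10⁻⁹ × 3.18 = 1.26×10⁻⁸ C.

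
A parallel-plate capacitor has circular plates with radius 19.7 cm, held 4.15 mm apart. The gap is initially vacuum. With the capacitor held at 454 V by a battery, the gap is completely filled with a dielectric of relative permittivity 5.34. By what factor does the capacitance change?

C = κε₀A/d scales with κ, so C₂/C₁ = κ = 5.34.

C₂/C₁ ≈ 5.34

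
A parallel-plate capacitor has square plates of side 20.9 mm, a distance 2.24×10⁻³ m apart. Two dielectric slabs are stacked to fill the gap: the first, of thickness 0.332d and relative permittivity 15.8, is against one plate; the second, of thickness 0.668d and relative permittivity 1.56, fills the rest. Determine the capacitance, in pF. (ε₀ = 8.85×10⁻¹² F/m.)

A = (20.9 mm)² = 4.37×10⁻⁴ m².
Stacked slabs ⇒ two capacitors in series, each with the full plate area.
C₁ = κ₁ε₀A/d₁ = 15.8 × 8.85×10⁻¹² × 4.37×10⁻⁴ / 7.44×10⁻⁴ = 8.21×10⁻¹¹ F.
C₂ = κ₂ε₀A/d₂ = 1.56 × 8.85×10⁻¹² × 4.37×10⁻⁴ / 1.50×10⁻³ = 4.03×10⁻¹² F.
C = (1/C₁ + 1/C₂)⁻¹ = 3.84×10⁻¹² F.

C ≈ 3.84 pF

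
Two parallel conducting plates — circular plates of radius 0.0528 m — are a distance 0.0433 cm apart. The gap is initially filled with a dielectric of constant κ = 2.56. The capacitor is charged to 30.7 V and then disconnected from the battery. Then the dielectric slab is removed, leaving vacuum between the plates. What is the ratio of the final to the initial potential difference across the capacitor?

Isolated ⇒ Q is held fixed.
C₂ = 0.391 C₁ and V = Q/C, so V₂/V₁ = C₁/C₂ = 2.56.

2.56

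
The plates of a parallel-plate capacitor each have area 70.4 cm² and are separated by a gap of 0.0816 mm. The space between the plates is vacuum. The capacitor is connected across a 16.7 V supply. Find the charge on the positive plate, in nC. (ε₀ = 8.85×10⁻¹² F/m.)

Q ≈ 12.8 nC

A = 70.4 cm² = 7.04×10⁻³ m².
C = ε₀A/d = 8.85×10⁻¹² × 7.04×10⁻³ / 8.16×10⁻⁵ = 7.64×10⁻¹⁰ F.
Q = CV = 7.64×10⁻¹⁰ × 16.7 = 1.28×10⁻⁸ C.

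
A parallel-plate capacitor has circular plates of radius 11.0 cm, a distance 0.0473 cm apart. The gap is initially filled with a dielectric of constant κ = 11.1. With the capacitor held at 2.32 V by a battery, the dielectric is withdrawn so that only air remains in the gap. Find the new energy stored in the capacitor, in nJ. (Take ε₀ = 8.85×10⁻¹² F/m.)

A = π(11.0 cm)² = 3.80×10⁻² m².
Initially C₁ = κε₀A/d = 11.1 × 8.85×10⁻¹² × 3.80×10⁻² / 4.73×10⁻⁴ = 7.89×10⁻⁹ F.
U₁ = 2.12×10⁻⁸ J.
Battery connected ⇒ V is held fixed. C₂ = 0.0901 C₁ and U = ½CV², so U₂/U₁ = C₂/C₁ = 0.0901.
U₂ = 0.0901 × 2.12×10⁻⁸ = 1.91×10⁻⁹ J.

1.91 nJ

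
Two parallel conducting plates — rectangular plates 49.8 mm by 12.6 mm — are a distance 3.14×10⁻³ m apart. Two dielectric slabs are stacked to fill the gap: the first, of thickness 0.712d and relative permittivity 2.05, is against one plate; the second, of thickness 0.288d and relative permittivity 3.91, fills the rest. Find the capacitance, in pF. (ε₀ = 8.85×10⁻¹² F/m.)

4.20 pF

A = 49.8 × 12.6 mm² = 6.27×10⁻⁴ m².
Stacked slabs ⇒ two capacitors in series, each with the full plate area.
C₁ = κ₁ε₀A/d₁ = 2.05 × 8.85×10⁻¹² × 6.27×10⁻⁴ / 2.24×10⁻³ = 5.09×10⁻¹² F.
C₂ = κ₂ε₀A/d₂ = 3.91 × 8.85×10⁻¹² × 6.27×10⁻⁴ / 9.04×10⁻⁴ = 2.40×10⁻¹¹ F.
C = (1/C₁ + 1/C₂)⁻¹ = 4.20×10⁻¹² F.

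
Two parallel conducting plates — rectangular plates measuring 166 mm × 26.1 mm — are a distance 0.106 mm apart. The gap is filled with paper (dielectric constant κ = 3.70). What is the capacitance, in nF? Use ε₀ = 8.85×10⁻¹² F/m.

A = 166 × 26.1 mm² = 4.33×10⁻³ m².
C = κε₀A/d = 3.70 × 8.85×10⁻¹² × 4.33×10⁻³ / 1.06×10⁻⁴ = 1.34×10⁻⁹ F.

1.34 nF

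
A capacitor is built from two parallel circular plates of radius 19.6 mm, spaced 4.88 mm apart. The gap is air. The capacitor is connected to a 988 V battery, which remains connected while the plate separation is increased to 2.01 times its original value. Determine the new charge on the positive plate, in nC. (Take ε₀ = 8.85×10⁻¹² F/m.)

Q ≈ 1.08 nC

A = π(19.6 mm)² = 1.21×10⁻³ m².
Initially C₁ = ε₀A/d = 8.85×10⁻¹² × 1.21×10⁻³ / 4.88×10⁻³ = 2.19×10⁻¹² F.
Q₁ = 2.16×10⁻⁹ C.
Battery connected ⇒ V is held fixed. C₂ = 0.498 C₁ and Q = CV, so Q₂/Q₁ = C₂/C₁ = 0.498.
Q₂ = 0.498 × 2.16×10⁻⁹ = 1.08×10⁻⁹ C.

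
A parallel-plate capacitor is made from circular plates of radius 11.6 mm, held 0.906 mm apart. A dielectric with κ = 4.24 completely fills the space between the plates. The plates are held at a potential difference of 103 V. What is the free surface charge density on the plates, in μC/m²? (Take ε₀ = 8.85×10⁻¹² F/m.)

4.27 μC/m²

A = π(11.6 mm)² = 4.23×10⁻⁴ m².
C = κε₀A/d = 4.24 × 8.85×10⁻¹² × 4.23×10⁻⁴ / 9.06×10⁻⁴ = 1.75×10⁻¹¹ F.
σ = Q/A = CV/A = 1.75×10⁻¹¹ × 103 / 4.23×10⁻⁴ = 4.27×10⁻⁶ C/m².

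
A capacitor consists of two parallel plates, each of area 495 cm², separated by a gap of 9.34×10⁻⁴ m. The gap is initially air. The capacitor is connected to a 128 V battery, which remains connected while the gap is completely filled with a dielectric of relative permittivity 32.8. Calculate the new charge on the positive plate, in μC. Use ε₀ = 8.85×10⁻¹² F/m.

1.97 μC

A = 495 cm² = 4.95×10⁻² m².
Initially C₁ = ε₀A/d = 8.85×10⁻¹² × 4.95×10⁻² / 9.34×10⁻⁴ = 4.69×10⁻¹⁰ F.
Q₁ = 6.00×10⁻⁸ C.
Battery connected ⇒ V is held fixed. C₂ = 32.8 C₁ and Q = CV, so Q₂/Q₁ = C₂/C₁ = 32.8.
Q₂ = 32.8 × 6.00×10⁻⁸ = 1.97×10⁻⁶ C.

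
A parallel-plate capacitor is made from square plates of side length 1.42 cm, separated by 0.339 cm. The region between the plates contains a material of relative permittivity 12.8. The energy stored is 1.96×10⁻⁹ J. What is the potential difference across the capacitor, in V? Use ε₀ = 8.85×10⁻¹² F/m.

V ≈ 24.1 V

A = (1.42 cm)² = 2.02×10⁻⁴ m².
C = κε₀A/d = 12.8 × 8.85×10⁻¹² × 2.02×10⁻⁴ / 3.39×10⁻³ = 6.74×10⁻¹² F.
V = √(2U/C) = √(2 × 1.96×10⁻⁹ / 6.74×10⁻¹²) = 24.1 V.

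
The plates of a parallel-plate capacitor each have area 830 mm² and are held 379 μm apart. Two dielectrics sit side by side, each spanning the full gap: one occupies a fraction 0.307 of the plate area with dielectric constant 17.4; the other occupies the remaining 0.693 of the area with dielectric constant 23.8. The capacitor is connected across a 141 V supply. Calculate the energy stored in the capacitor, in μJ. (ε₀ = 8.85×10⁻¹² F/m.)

U ≈ 4.21 μJ

A = 830 mm² = 8.30×10⁻⁴ m².
Side-by-side slabs ⇒ two capacitors in parallel, each spanning the full gap.
C₁ = κ₁ε₀A₁/d = 17.4 × 8.85×10⁻¹² × 2.55×10⁻⁴ / 3.79×10⁻⁴ = 1.04×10⁻¹⁰ F.
C₂ = κ₂ε₀A₂/d = 23.8 × 8.85×10⁻¹² × 5.75×10⁻⁴ / 3.79×10⁻⁴ = 3.20×10⁻¹⁰ F.
C = C₁ + C₂ = 4.23×10⁻¹⁰ F.
U = ½CV² = ½ × 4.23×10⁻¹⁰ × (141)² = 4.21×10⁻⁶ J.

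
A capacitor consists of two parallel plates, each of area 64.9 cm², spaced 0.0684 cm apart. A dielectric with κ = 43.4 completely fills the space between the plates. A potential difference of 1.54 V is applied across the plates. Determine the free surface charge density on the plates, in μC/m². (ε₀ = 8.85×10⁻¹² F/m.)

0.865 μC/m²

A = 64.9 cm² = 6.49×10⁻³ m².
C = κε₀A/d = 43.4 × 8.85×10⁻¹² × 6.49×10⁻³ / 6.84×10⁻⁴ = 3.64×10⁻⁹ F.
σ = Q/A = CV/A = 3.64×10⁻⁹ × 1.54 / 6.49×10⁻³ = 8.65×10⁻⁷ C/m².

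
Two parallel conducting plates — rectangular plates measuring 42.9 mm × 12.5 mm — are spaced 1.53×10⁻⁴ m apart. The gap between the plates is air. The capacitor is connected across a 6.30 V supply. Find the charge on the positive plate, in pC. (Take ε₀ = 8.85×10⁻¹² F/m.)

Q ≈ 195 pC

A = 42.9 × 12.5 mm² = 5.36×10⁻⁴ m².
C = ε₀A/d = 8.85×10⁻¹² × 5.36×10⁻⁴ / 1.53×10⁻⁴ = 3.10×10⁻¹¹ F.
Q = CV = 3.10×10⁻¹¹ × 6.30 = 1.95×10⁻¹⁰ C.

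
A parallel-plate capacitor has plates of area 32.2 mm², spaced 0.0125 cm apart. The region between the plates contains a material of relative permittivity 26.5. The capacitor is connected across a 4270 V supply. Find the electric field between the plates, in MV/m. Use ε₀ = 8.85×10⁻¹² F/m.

E ≈ 34.2 MV/m

E = V/d = 4270 / 1.25×10⁻⁴ = 3.42×10⁷ V/m.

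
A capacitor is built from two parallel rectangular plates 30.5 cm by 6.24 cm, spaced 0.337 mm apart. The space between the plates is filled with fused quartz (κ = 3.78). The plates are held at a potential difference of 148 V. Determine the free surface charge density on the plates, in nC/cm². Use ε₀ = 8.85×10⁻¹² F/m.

A = 30.5 × 6.24 cm² = 1.90×10⁻² m².
C = κε₀A/d = 3.78 × 8.85×10⁻¹² × 1.90×10⁻² / 3.37×10⁻⁴ = 1.89×10⁻⁹ F.
σ = Q/A = CV/A = 1.89×10⁻⁹ × 148 / 1.90×10⁻² = 1.47×10⁻⁵ C/m².

1.47 nC/cm²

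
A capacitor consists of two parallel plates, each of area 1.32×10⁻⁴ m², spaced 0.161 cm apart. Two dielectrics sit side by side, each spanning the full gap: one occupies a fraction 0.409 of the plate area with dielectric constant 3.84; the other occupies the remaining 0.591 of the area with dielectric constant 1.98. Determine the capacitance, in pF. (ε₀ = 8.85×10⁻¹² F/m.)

1.99 pF

Side-by-side slabs ⇒ two capacitors in parallel, each spanning the full gap.
C₁ = κ₁ε₀A₁/d = 3.84 × 8.85×10⁻¹² × 5.40×10⁻⁵ / 1.61×10⁻³ = 1.14×10⁻¹² F.
C₂ = κ₂ε₀A₂/d = 1.98 × 8.85×10⁻¹² × 7.80×10⁻⁵ / 1.61×10⁻³ = 8.49×10⁻¹³ F.
C = C₁ + C₂ = 1.99×10⁻¹² F.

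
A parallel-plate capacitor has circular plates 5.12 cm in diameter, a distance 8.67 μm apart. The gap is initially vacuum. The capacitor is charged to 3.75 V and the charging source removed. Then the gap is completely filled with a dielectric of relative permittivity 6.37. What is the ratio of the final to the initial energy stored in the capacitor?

0.157

Isolated ⇒ Q is held fixed.
C₂ = 6.37 C₁ and U = Q²/(2C), so U₂/U₁ = C₁/C₂ = 0.157.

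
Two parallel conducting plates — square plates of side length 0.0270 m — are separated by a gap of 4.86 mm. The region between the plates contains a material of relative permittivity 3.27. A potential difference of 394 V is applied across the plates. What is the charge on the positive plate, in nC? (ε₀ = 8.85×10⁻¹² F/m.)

Q ≈ 1.71 nC

A = (0.0270 m)² = 7.29×10⁻⁴ m².
C = κε₀A/d = 3.27 × 8.85×10⁻¹² × 7.29×10⁻⁴ / 4.86×10⁻³ = 4.34×10⁻¹² F.
Q = CV = 4.34×10⁻¹² × 394 = 1.71×10⁻⁹ C.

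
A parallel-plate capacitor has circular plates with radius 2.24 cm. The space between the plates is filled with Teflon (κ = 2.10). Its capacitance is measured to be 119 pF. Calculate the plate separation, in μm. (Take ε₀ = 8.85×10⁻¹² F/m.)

246 μm

A = π(2.24 cm)² = 1.58×10⁻³ m².
d = κε₀A/C = 2.10 × 8.85×10⁻¹² × 1.58×10⁻³ / 1.19×10⁻¹⁰ = 2.46×10⁻⁴ m.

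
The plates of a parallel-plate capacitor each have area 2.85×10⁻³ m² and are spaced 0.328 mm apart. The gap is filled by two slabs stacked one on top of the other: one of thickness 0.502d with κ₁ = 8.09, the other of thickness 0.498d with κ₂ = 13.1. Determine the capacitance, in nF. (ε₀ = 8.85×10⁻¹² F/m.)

0.768 nF

Stacked slabs ⇒ two capacitors in series, each with the full plate area.
C₁ = κ₁ε₀A/d₁ = 8.09 × 8.85×10⁻¹² × 2.85×10⁻³ / 1.65×10⁻⁴ = 1.24×10⁻⁹ F.
C₂ = κ₂ε₀A/d₂ = 13.1 × 8.85×10⁻¹² × 2.85×10⁻³ / 1.63×10⁻⁴ = 2.02×10⁻⁹ F.
C = (1/C₁ + 1/C₂)⁻¹ = 7.68×10⁻¹⁰ F.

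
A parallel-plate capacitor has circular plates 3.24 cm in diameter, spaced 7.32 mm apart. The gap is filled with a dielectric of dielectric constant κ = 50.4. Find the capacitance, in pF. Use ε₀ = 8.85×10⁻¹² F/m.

C ≈ 50.2 pF

A = π(3.24/2 cm)² = 8.24×10⁻⁴ m².
C = κε₀A/d = 50.4 × 8.85×10⁻¹² × 8.24×10⁻⁴ / 7.32×10⁻³ = 5.02×10⁻¹¹ F.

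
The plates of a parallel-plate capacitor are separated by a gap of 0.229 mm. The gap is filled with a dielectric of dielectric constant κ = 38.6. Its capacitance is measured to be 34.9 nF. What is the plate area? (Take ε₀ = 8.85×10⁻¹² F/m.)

A ≈ 234 cm²

A = Cd/(κε₀) = 3.49×10⁻⁸ × 2.29×10⁻⁴ / (38.6 × 8.85×10⁻¹²) = 2.34×10⁻² m².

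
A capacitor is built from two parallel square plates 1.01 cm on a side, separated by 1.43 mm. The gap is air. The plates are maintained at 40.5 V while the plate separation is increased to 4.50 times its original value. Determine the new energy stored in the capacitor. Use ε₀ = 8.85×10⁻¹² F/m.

A = (1.01 cm)² = 1.02×10⁻⁴ m².
Initially C₁ = ε₀A/d = 8.85×10⁻¹² × 1.02×10⁻⁴ / 1.43×10⁻³ = 6.31×10⁻¹³ F.
U₁ = 5.18×10⁻¹⁰ J.
Battery connected ⇒ V is held fixed. C₂ = 0.222 C₁ and U = ½CV², so U₂/U₁ = C₂/C₁ = 0.222.
U₂ = 0.222 × 5.18×10⁻¹⁰ = 1.15×10⁻¹⁰ J.

115 pJ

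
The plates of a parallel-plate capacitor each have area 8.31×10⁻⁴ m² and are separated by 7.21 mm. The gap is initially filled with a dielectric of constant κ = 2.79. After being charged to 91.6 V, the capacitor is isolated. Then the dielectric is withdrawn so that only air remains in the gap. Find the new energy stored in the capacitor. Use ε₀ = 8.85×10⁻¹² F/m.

Initially C₁ = κε₀A/d = 2.79 × 8.85×10⁻¹² × 8.31×10⁻⁴ / 7.21×10⁻³ = 2.85×10⁻¹² F.
U₁ = 1.19×10⁻⁸ J.
Isolated ⇒ Q is held fixed. C₂ = 0.358 C₁ and U = Q²/(2C), so U₂/U₁ = C₁/C₂ = 2.79.
U₂ = 2.79 × 1.19×10⁻⁸ = 3.33×10⁻⁸ J.

33.3 nJ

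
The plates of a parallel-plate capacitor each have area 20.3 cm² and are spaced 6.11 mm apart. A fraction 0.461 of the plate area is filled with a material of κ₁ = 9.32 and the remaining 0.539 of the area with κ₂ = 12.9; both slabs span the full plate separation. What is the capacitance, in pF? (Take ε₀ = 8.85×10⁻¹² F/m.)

C ≈ 33.1 pF

A = 20.3 cm² = 2.03×10⁻³ m².
Side-by-side slabs ⇒ two capacitors in parallel, each spanning the full gap.
C₁ = κ₁ε₀A₁/d = 9.32 × 8.85×10⁻¹² × 9.36×10⁻⁴ / 6.11×10⁻³ = 1.26×10⁻¹¹ F.
C₂ = κ₂ε₀A₂/d = 12.9 × 8.85×10⁻¹² × 1.09×10⁻³ / 6.11×10⁻³ = 2.04×10⁻¹¹ F.
C = C₁ + C₂ = 3.31×10⁻¹¹ F.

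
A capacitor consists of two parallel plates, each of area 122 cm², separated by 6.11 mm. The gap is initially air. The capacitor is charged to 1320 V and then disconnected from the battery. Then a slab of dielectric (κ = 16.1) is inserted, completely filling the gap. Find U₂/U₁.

U₂/U₁ ≈ 0.0621

Isolated ⇒ Q is held fixed.
C₂ = 16.1 C₁ and U = Q²/(2C), so U₂/U₁ = C₁/C₂ = 0.0621.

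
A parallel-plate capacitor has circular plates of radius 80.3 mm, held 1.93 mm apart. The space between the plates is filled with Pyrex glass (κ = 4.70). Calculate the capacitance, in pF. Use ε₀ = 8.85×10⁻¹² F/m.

437 pF

A = π(80.3 mm)² = 2.03×10⁻² m².
C = κε₀A/d = 4.70 × 8.85×10⁻¹² × 2.03×10⁻² / 1.93×10⁻³ = 4.37×10⁻¹⁰ F.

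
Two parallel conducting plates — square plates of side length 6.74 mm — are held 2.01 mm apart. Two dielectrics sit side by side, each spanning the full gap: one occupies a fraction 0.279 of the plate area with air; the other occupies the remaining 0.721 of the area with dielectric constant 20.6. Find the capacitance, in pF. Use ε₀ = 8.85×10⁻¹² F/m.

C ≈ 3.03 pF

A = (6.74 mm)² = 4.54×10⁻⁵ m².
Side-by-side slabs ⇒ two capacitors in parallel, each spanning the full gap.
C₁ = κ₁ε₀A₁/d = 1.00 × 8.85×10⁻¹² × 1.27×10⁻⁵ / 2.01×10⁻³ = 5.58×10⁻¹⁴ F.
C₂ = κ₂ε₀A₂/d = 20.6 × 8.85×10⁻¹² × 3.28×10⁻⁵ / 2.01×10⁻³ = 2.97×10⁻¹² F.
C = C₁ + C₂ = 3.03×10⁻¹² F.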